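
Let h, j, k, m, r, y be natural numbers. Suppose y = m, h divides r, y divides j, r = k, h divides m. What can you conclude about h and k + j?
h divides k + j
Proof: r = k and h divides r, hence h divides k. y = m and y divides j, hence m divides j. Since h divides m, h divides j. h divides k, so h divides k + j.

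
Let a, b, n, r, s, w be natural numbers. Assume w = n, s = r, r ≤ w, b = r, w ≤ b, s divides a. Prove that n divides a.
Because b = r and w ≤ b, w ≤ r. Since r ≤ w, r = w. Since s = r, s = w. s divides a, so w divides a. Since w = n, n divides a.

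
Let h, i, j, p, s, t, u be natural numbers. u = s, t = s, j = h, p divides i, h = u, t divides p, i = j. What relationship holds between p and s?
p = s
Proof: Since j = h and h = u, j = u. u = s, so j = s. i = j and p divides i, hence p divides j. Since j = s, p divides s. Since t = s and t divides p, s divides p. p divides s, so p = s.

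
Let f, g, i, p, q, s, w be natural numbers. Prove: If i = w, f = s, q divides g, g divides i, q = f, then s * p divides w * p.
q = f and f = s, therefore q = s. q divides g, so s divides g. From i = w and g divides i, g divides w. Since s divides g, s divides w. Then s * p divides w * p.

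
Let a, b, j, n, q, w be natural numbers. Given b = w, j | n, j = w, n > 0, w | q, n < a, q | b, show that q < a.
b = w and q | b, so q | w. Since w | q, w = q. Since j | n and n > 0, j ≤ n. n < a, so j < a. Since j = w, w < a. Since w = q, q < a.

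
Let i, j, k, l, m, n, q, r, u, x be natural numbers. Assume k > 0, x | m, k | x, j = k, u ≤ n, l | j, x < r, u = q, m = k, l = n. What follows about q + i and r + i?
q + i < r + i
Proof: From m = k and x | m, x | k. From k | x, k = x. Since u = q and u ≤ n, q ≤ n. l = n and l | j, so n | j. j = k, so n | k. From k > 0, n ≤ k. q ≤ n, so q ≤ k. k = x, so q ≤ x. Because x < r, q < r. Then q + i < r + i.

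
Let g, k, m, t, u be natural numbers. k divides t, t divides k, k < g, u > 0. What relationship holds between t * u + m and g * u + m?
t * u + m < g * u + m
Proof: k divides t and t divides k, so k = t. From k < g, t < g. From u > 0, by multiplying by a positive, t * u < g * u. Then t * u + m < g * u + m.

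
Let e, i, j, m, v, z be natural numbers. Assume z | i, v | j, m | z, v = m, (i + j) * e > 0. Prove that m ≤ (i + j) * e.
From m | z and z | i, m | i. v = m and v | j, therefore m | j. m | i, so m | i + j. Then m | (i + j) * e. (i + j) * e > 0, so m ≤ (i + j) * e.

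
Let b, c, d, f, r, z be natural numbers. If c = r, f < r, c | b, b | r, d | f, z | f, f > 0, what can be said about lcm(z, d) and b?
lcm(z, d) < b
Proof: z | f and d | f, hence lcm(z, d) | f. f > 0, so lcm(z, d) ≤ f. From c = r and c | b, r | b. Since b | r, r = b. Because f < r, f < b. lcm(z, d) ≤ f, so lcm(z, d) < b.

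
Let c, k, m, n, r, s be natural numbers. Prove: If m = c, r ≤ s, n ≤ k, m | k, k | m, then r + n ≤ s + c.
k | m and m | k, so k = m. m = c, so k = c. n ≤ k, so n ≤ c. r ≤ s, so r + n ≤ s + c.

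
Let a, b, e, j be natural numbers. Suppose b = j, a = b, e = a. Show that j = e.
e = a and a = b, so e = b. b = j, so e = j. Then j = e.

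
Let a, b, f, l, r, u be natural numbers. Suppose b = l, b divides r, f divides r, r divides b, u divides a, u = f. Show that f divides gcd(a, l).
u = f and u divides a, therefore f divides a. From r divides b and b divides r, r = b. b = l, so r = l. Since f divides r, f divides l. f divides a, so f divides gcd(a, l).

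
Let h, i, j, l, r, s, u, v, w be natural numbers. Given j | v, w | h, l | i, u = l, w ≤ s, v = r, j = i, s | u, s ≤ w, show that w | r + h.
Because s ≤ w and w ≤ s, s = w. u = l and s | u, thus s | l. Since s = w, w | l. j = i and j | v, thus i | v. Because l | i, l | v. Since v = r, l | r. w | l, so w | r. Since w | h, w | r + h.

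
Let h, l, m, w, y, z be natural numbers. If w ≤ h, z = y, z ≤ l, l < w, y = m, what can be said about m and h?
m < h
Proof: Since z = y and y = m, z = m. Since z ≤ l and l < w, z < w. Since w ≤ h, z < h. z = m, so m < h.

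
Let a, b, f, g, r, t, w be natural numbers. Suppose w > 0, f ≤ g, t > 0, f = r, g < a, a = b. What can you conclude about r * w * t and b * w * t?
r * w * t < b * w * t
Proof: From f ≤ g and g < a, f < a. f = r, so r < a. a = b, so r < b. Since w > 0, r * w < b * w. Since t > 0, r * w * t < b * w * t.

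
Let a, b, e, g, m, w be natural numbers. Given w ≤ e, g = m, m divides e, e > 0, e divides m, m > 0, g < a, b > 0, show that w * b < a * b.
From m divides e and e > 0, m ≤ e. Because e divides m and m > 0, e ≤ m. m ≤ e, so m = e. Since g = m, g = e. g < a, so e < a. w ≤ e, so w < a. Using b > 0, by multiplying by a positive, w * b < a * b.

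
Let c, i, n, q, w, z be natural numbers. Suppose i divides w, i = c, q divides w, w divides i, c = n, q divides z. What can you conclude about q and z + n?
q divides z + n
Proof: Since i = c and c = n, i = n. Because w divides i and i divides w, w = i. From q divides w, q divides i. Since i = n, q divides n. Since q divides z, q divides z + n.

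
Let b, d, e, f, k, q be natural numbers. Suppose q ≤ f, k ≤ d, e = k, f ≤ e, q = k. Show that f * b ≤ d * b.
Since q = k and q ≤ f, k ≤ f. From e = k and f ≤ e, f ≤ k. k ≤ f, so k = f. Since k ≤ d, f ≤ d. Then f * b ≤ d * b.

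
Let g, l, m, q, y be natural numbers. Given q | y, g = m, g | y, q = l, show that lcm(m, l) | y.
g = m and g | y, thus m | y. q = l and q | y, therefore l | y. m | y, so lcm(m, l) | y.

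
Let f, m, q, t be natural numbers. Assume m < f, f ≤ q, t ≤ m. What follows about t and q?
t < q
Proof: Because t ≤ m and m < f, t < f. f ≤ q, so t < q.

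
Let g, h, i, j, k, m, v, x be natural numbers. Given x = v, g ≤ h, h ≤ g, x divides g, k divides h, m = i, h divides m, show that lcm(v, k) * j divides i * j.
g ≤ h and h ≤ g, therefore g = h. x divides g, so x divides h. From x = v, v divides h. k divides h, so lcm(v, k) divides h. Since m = i and h divides m, h divides i. lcm(v, k) divides h, so lcm(v, k) divides i. Then lcm(v, k) * j divides i * j.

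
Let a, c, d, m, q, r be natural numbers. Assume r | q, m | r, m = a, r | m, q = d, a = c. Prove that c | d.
From r | m and m | r, r = m. Since m = a, r = a. q = d and r | q, so r | d. r = a, so a | d. Since a = c, c | d.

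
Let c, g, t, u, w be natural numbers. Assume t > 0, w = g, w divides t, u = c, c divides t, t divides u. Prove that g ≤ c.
u = c and t divides u, hence t divides c. c divides t, so t = c. Since w = g and w divides t, g divides t. Since t > 0, g ≤ t. t = c, so g ≤ c.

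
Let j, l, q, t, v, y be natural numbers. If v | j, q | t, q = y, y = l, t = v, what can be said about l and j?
l | j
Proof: Because t = v and q | t, q | v. Since v | j, q | j. Since q = y, y | j. Since y = l, l | j.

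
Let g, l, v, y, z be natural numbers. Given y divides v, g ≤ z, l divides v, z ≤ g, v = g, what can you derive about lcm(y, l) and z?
lcm(y, l) divides z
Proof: g ≤ z and z ≤ g, thus g = z. v = g, so v = z. Because y divides v and l divides v, lcm(y, l) divides v. Since v = z, lcm(y, l) divides z.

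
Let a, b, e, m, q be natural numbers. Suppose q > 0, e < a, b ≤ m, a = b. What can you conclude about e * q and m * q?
e * q < m * q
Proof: a = b and e < a, thus e < b. Since b ≤ m, e < m. Because q > 0, e * q < m * q.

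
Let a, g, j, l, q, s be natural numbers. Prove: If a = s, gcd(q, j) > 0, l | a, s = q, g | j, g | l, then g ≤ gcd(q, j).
a = s and s = q, thus a = q. From g | l and l | a, g | a. a = q, so g | q. Since g | j, g | gcd(q, j). gcd(q, j) > 0, so g ≤ gcd(q, j).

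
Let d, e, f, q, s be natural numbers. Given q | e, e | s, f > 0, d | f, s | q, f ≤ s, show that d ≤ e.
s | q and q | e, therefore s | e. Since e | s, s = e. From d | f and f > 0, d ≤ f. f ≤ s, so d ≤ s. Since s = e, d ≤ e.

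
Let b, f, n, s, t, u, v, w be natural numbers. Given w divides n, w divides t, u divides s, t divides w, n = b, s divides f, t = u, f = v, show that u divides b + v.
w divides t and t divides w, hence w = t. Because n = b and w divides n, w divides b. Because w = t, t divides b. Since t = u, u divides b. Since u divides s and s divides f, u divides f. f = v, so u divides v. u divides b, so u divides b + v.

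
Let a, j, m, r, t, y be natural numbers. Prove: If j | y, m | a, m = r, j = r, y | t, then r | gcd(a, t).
m = r and m | a, thus r | a. j | y and y | t, thus j | t. j = r, so r | t. r | a, so r | gcd(a, t).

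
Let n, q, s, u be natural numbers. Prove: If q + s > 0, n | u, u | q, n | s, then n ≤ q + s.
n | u and u | q, hence n | q. n | s, so n | q + s. Because q + s > 0, n ≤ q + s.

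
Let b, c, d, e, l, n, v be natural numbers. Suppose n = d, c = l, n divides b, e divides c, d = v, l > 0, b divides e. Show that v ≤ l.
Because n divides b and b divides e, n divides e. n = d, so d divides e. e divides c, so d divides c. Since c = l, d divides l. Since l > 0, d ≤ l. d = v, so v ≤ l.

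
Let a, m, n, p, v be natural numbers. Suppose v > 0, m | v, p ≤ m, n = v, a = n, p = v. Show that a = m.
Because a = n and n = v, a = v. p = v and p ≤ m, thus v ≤ m. m | v and v > 0, therefore m ≤ v. v ≤ m, so v = m. Since a = v, a = m.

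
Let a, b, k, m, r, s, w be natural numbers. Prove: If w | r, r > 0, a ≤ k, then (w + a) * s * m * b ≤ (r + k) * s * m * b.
From w | r and r > 0, w ≤ r. Since a ≤ k, w + a ≤ r + k. Then (w + a) * s ≤ (r + k) * s. Then (w + a) * s * m ≤ (r + k) * s * m. Then (w + a) * s * m * b ≤ (r + k) * s * m * b.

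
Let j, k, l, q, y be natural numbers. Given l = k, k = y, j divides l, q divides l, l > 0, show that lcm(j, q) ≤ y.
Because l = k and k = y, l = y. j divides l and q divides l, hence lcm(j, q) divides l. From l > 0, lcm(j, q) ≤ l. Since l = y, lcm(j, q) ≤ y.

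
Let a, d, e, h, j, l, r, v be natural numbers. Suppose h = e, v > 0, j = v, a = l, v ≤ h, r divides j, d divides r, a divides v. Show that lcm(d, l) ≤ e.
j = v and r divides j, thus r divides v. d divides r, so d divides v. a = l and a divides v, so l divides v. Since d divides v, lcm(d, l) divides v. Since v > 0, lcm(d, l) ≤ v. Because h = e and v ≤ h, v ≤ e. Since lcm(d, l) ≤ v, lcm(d, l) ≤ e.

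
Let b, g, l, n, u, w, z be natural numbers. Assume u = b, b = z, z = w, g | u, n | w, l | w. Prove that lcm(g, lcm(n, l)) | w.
Since u = b and b = z, u = z. Since z = w, u = w. Since g | u, g | w. n | w and l | w, hence lcm(n, l) | w. g | w, so lcm(g, lcm(n, l)) | w.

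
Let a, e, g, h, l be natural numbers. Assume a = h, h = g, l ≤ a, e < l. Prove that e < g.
a = h and h = g, hence a = g. e < l and l ≤ a, so e < a. Since a = g, e < g.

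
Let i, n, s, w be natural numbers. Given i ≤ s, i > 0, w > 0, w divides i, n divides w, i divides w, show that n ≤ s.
Because n divides w and w > 0, n ≤ w. i divides w and w > 0, so i ≤ w. From w divides i and i > 0, w ≤ i. i ≤ w, so i = w. i ≤ s, so w ≤ s. Since n ≤ w, n ≤ s.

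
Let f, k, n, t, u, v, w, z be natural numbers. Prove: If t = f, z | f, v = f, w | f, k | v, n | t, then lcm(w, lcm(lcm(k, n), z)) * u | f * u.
v = f and k | v, therefore k | f. t = f and n | t, hence n | f. Since k | f, lcm(k, n) | f. z | f, so lcm(lcm(k, n), z) | f. Since w | f, lcm(w, lcm(lcm(k, n), z)) | f. Then lcm(w, lcm(lcm(k, n), z)) * u | f * u.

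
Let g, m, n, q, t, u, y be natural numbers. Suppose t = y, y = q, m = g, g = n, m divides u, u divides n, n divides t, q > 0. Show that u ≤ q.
t = y and y = q, thus t = q. m = g and g = n, therefore m = n. Since m divides u, n divides u. Because u divides n, n = u. n divides t, so u divides t. Since t = q, u divides q. Because q > 0, u ≤ q.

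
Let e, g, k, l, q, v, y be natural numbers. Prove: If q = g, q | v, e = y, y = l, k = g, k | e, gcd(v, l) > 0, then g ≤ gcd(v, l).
From q = g and q | v, g | v. Because e = y and y = l, e = l. k = g and k | e, thus g | e. e = l, so g | l. Since g | v, g | gcd(v, l). gcd(v, l) > 0, so g ≤ gcd(v, l).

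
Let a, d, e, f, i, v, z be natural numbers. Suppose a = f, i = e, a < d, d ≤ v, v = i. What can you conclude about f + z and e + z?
f + z < e + z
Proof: a < d and d ≤ v, hence a < v. v = i, so a < i. i = e, so a < e. Since a = f, f < e. Then f + z < e + z.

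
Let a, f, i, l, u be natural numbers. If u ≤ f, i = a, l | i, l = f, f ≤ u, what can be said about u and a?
u | a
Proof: Because f ≤ u and u ≤ f, f = u. From i = a and l | i, l | a. Since l = f, f | a. f = u, so u | a.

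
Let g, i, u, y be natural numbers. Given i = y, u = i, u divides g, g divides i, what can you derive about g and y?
g = y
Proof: Because u = i and u divides g, i divides g. Since g divides i, g = i. i = y, so g = y.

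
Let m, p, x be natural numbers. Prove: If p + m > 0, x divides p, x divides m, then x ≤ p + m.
x divides p and x divides m, hence x divides p + m. p + m > 0, so x ≤ p + m.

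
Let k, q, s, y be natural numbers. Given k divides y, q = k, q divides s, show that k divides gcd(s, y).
q = k and q divides s, thus k divides s. k divides y, so k divides gcd(s, y).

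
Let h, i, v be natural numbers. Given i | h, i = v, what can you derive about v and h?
v | h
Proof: i = v and i | h. By substitution, v | h.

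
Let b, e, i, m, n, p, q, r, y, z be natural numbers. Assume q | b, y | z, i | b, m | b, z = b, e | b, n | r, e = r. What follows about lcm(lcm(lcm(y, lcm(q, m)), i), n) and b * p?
lcm(lcm(lcm(y, lcm(q, m)), i), n) | b * p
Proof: z = b and y | z, so y | b. q | b and m | b, hence lcm(q, m) | b. y | b, so lcm(y, lcm(q, m)) | b. Since i | b, lcm(lcm(y, lcm(q, m)), i) | b. e = r and e | b, so r | b. n | r, so n | b. lcm(lcm(y, lcm(q, m)), i) | b, so lcm(lcm(lcm(y, lcm(q, m)), i), n) | b. Then lcm(lcm(lcm(y, lcm(q, m)), i), n) | b * p.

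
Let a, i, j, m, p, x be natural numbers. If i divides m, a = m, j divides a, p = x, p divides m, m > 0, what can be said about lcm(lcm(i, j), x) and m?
lcm(lcm(i, j), x) ≤ m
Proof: a = m and j divides a, so j divides m. i divides m, so lcm(i, j) divides m. p = x and p divides m, hence x divides m. lcm(i, j) divides m, so lcm(lcm(i, j), x) divides m. Since m > 0, lcm(lcm(i, j), x) ≤ m.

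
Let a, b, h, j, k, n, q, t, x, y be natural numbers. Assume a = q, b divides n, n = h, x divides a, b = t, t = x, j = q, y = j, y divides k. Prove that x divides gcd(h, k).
b = t and t = x, so b = x. Since n = h and b divides n, b divides h. Since b = x, x divides h. a = q and x divides a, hence x divides q. Because y = j and j = q, y = q. Since y divides k, q divides k. x divides q, so x divides k. x divides h, so x divides gcd(h, k).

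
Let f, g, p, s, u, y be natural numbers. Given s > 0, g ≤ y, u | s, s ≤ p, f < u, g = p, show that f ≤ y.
u | s and s > 0, so u ≤ s. s ≤ p, so u ≤ p. Because g = p and g ≤ y, p ≤ y. Since u ≤ p, u ≤ y. f < u, so f < y. Then f ≤ y.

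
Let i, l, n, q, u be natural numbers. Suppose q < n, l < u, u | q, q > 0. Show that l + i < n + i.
Because u | q and q > 0, u ≤ q. Since l < u, l < q. q < n, so l < n. Then l + i < n + i.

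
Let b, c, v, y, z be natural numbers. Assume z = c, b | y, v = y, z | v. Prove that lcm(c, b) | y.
Since v = y and z | v, z | y. Since z = c, c | y. b | y, so lcm(c, b) | y.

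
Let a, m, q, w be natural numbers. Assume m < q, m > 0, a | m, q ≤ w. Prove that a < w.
From a | m and m > 0, a ≤ m. From m < q and q ≤ w, m < w. Because a ≤ m, a < w.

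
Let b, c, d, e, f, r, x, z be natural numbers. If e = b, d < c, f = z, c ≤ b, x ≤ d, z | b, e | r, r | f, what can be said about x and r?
x < r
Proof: From e = b and e | r, b | r. f = z and r | f, thus r | z. z | b, so r | b. Since b | r, b = r. d < c and c ≤ b, hence d < b. From x ≤ d, x < b. Since b = r, x < r.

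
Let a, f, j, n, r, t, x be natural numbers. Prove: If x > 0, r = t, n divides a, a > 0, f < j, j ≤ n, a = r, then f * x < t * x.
From a = r and r = t, a = t. Since f < j and j ≤ n, f < n. n divides a and a > 0, therefore n ≤ a. Since f < n, f < a. a = t, so f < t. Since x > 0, by multiplying by a positive, f * x < t * x.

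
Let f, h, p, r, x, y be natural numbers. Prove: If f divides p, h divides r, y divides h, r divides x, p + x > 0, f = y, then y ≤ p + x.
Because f = y and f divides p, y divides p. y divides h and h divides r, hence y divides r. Since r divides x, y divides x. From y divides p, y divides p + x. Since p + x > 0, y ≤ p + x.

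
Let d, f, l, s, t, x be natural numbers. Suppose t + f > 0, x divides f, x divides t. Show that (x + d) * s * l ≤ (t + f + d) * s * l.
x divides t and x divides f, therefore x divides t + f. Since t + f > 0, x ≤ t + f. Then x + d ≤ t + f + d. By multiplying by a non-negative, (x + d) * s ≤ (t + f + d) * s. By multiplying by a non-negative, (x + d) * s * l ≤ (t + f + d) * s * l.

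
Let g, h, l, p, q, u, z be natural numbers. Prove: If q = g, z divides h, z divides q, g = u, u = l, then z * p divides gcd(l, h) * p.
q = g and g = u, hence q = u. Since u = l, q = l. Since z divides q, z divides l. Since z divides h, z divides gcd(l, h). Then z * p divides gcd(l, h) * p.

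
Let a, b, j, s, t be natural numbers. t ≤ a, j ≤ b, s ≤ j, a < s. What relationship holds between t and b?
t < b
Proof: From t ≤ a and a < s, t < s. s ≤ j and j ≤ b, so s ≤ b. From t < s, t < b.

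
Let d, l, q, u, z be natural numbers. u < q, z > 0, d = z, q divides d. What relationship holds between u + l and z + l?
u + l < z + l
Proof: From d = z and q divides d, q divides z. Since z > 0, q ≤ z. Since u < q, u < z. Then u + l < z + l.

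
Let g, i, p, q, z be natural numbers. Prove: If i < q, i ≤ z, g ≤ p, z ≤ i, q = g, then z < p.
i ≤ z and z ≤ i, thus i = z. q = g and i < q, therefore i < g. g ≤ p, so i < p. i = z, so z < p.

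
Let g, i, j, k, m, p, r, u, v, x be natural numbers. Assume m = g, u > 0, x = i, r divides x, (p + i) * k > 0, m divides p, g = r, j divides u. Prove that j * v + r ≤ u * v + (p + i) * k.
j divides u and u > 0, so j ≤ u. By multiplying by a non-negative, j * v ≤ u * v. Because m = g and g = r, m = r. m divides p, so r divides p. x = i and r divides x, therefore r divides i. r divides p, so r divides p + i. Then r divides (p + i) * k. Since (p + i) * k > 0, r ≤ (p + i) * k. Since j * v ≤ u * v, j * v + r ≤ u * v + (p + i) * k.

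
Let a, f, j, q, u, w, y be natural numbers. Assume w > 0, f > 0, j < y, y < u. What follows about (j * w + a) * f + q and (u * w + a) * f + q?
(j * w + a) * f + q < (u * w + a) * f + q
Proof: Because j < y and y < u, j < u. Since w > 0, j * w < u * w. Then j * w + a < u * w + a. Because f > 0, (j * w + a) * f < (u * w + a) * f. Then (j * w + a) * f + q < (u * w + a) * f + q.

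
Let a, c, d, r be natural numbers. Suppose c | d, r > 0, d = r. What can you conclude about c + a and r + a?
c + a ≤ r + a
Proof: d = r and c | d, therefore c | r. r > 0, so c ≤ r. Then c + a ≤ r + a.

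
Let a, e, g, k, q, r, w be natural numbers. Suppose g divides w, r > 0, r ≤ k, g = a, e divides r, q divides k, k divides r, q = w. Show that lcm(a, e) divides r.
Since k divides r and r > 0, k ≤ r. Since r ≤ k, k = r. q = w and q divides k, therefore w divides k. k = r, so w divides r. Since g divides w, g divides r. From g = a, a divides r. Since e divides r, lcm(a, e) divides r.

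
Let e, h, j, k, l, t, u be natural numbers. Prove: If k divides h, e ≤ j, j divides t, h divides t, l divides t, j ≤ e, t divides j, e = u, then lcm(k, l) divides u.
t divides j and j divides t, thus t = j. From j ≤ e and e ≤ j, j = e. From t = j, t = e. e = u, so t = u. Since k divides h and h divides t, k divides t. Since l divides t, lcm(k, l) divides t. Since t = u, lcm(k, l) divides u.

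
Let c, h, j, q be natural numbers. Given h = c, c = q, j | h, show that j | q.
h = c and c = q, therefore h = q. j | h, so j | q.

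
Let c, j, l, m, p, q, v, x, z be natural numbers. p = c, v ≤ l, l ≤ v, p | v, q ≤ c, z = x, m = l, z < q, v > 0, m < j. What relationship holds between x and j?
x < j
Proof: z = x and z < q, therefore x < q. Because q ≤ c, x < c. p | v and v > 0, therefore p ≤ v. p = c, so c ≤ v. l ≤ v and v ≤ l, therefore l = v. Since m = l, m = v. m < j, so v < j. Because c ≤ v, c < j. Since x < c, x < j.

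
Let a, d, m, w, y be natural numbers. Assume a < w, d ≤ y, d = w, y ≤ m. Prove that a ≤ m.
d ≤ y and y ≤ m, thus d ≤ m. Since d = w, w ≤ m. a < w, so a < m. Then a ≤ m.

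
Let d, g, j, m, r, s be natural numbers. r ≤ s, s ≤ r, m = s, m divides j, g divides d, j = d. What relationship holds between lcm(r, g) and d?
lcm(r, g) divides d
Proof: s ≤ r and r ≤ s, hence s = r. From m = s and m divides j, s divides j. Since j = d, s divides d. Since s = r, r divides d. Since g divides d, lcm(r, g) divides d.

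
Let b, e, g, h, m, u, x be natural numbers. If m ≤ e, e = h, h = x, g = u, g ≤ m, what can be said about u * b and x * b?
u * b ≤ x * b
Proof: Since e = h and h = x, e = x. g ≤ m and m ≤ e, so g ≤ e. g = u, so u ≤ e. Since e = x, u ≤ x. By multiplying by a non-negative, u * b ≤ x * b.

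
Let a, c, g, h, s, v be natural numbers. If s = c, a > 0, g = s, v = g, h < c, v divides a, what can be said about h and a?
h < a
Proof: Since v = g and g = s, v = s. v divides a, so s divides a. Since a > 0, s ≤ a. s = c, so c ≤ a. Since h < c, h < a.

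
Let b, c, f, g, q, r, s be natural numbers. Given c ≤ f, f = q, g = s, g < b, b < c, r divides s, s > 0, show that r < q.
From r divides s and s > 0, r ≤ s. g = s and g < b, thus s < b. b < c and c ≤ f, thus b < f. Since f = q, b < q. s < b, so s < q. From r ≤ s, r < q.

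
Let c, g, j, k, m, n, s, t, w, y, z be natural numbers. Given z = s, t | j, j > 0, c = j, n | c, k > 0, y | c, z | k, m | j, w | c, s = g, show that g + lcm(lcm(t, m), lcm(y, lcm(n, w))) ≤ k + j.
Since z = s and z | k, s | k. Since k > 0, s ≤ k. Since s = g, g ≤ k. t | j and m | j, hence lcm(t, m) | j. n | c and w | c, hence lcm(n, w) | c. Since y | c, lcm(y, lcm(n, w)) | c. Since c = j, lcm(y, lcm(n, w)) | j. Since lcm(t, m) | j, lcm(lcm(t, m), lcm(y, lcm(n, w))) | j. j > 0, so lcm(lcm(t, m), lcm(y, lcm(n, w))) ≤ j. Since g ≤ k, g + lcm(lcm(t, m), lcm(y, lcm(n, w))) ≤ k + j.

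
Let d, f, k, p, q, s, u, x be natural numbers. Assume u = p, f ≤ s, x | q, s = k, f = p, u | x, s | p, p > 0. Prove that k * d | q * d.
f = p and f ≤ s, therefore p ≤ s. Because s | p and p > 0, s ≤ p. p ≤ s, so p = s. s = k, so p = k. u | x and x | q, thus u | q. Since u = p, p | q. Because p = k, k | q. Then k * d | q * d.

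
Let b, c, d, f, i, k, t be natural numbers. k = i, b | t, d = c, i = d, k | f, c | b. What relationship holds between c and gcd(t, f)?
c | gcd(t, f)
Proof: c | b and b | t, hence c | t. k = i and i = d, thus k = d. k | f, so d | f. d = c, so c | f. Since c | t, c | gcd(t, f).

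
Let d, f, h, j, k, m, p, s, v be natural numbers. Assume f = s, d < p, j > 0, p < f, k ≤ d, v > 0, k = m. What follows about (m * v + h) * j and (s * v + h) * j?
(m * v + h) * j < (s * v + h) * j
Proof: k = m and k ≤ d, hence m ≤ d. d < p and p < f, thus d < f. Since m ≤ d, m < f. Since f = s, m < s. v > 0, so m * v < s * v. Then m * v + h < s * v + h. Because j > 0, (m * v + h) * j < (s * v + h) * j.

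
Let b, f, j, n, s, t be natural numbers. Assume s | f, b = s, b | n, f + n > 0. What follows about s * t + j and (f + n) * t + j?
s * t + j ≤ (f + n) * t + j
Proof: b = s and b | n, therefore s | n. Since s | f, s | f + n. Since f + n > 0, s ≤ f + n. Then s * t ≤ (f + n) * t. Then s * t + j ≤ (f + n) * t + j.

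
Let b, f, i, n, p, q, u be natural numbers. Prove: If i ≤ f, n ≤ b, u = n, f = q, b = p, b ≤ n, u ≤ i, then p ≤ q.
n ≤ b and b ≤ n, so n = b. From u = n, u = b. Since b = p, u = p. From u ≤ i and i ≤ f, u ≤ f. From f = q, u ≤ q. u = p, so p ≤ q.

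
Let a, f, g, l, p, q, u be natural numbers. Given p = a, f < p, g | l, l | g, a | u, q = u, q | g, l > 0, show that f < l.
Since p = a and f < p, f < a. From g | l and l | g, g = l. From q = u and q | g, u | g. a | u, so a | g. Since g = l, a | l. Since l > 0, a ≤ l. From f < a, f < l.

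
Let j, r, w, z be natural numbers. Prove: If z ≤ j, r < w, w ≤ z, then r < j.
w ≤ z and z ≤ j, so w ≤ j. Since r < w, r < j.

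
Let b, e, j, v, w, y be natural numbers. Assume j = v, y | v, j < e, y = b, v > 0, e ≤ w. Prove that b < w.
Since y = b and y | v, b | v. Since v > 0, b ≤ v. j = v and j < e, hence v < e. e ≤ w, so v < w. Since b ≤ v, b < w.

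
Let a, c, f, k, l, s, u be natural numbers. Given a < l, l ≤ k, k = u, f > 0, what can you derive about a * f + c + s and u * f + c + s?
a * f + c + s < u * f + c + s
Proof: a < l and l ≤ k, hence a < k. k = u, so a < u. Since f > 0, a * f < u * f. Then a * f + c < u * f + c. Then a * f + c + s < u * f + c + s.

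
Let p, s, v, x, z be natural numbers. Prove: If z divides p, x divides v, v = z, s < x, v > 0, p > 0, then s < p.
Since x divides v and v > 0, x ≤ v. Since v = z, x ≤ z. z divides p and p > 0, so z ≤ p. Since x ≤ z, x ≤ p. s < x, so s < p.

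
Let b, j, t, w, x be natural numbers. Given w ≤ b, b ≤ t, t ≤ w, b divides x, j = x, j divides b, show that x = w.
Since b ≤ t and t ≤ w, b ≤ w. Since w ≤ b, w = b. j = x and j divides b, hence x divides b. Since b divides x, b = x. Because w = b, w = x. Then x = w.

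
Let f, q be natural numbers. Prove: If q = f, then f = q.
From q = f, by symmetry, f = q.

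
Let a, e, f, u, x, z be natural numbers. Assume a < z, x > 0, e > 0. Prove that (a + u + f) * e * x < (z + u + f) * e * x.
From a < z, a + u < z + u. Then a + u + f < z + u + f. Combined with e > 0, by multiplying by a positive, (a + u + f) * e < (z + u + f) * e. Combining with x > 0, by multiplying by a positive, (a + u + f) * e * x < (z + u + f) * e * x.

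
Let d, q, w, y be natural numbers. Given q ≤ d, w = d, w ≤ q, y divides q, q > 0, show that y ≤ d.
w = d and w ≤ q, therefore d ≤ q. q ≤ d, so q = d. Since y divides q and q > 0, y ≤ q. q = d, so y ≤ d.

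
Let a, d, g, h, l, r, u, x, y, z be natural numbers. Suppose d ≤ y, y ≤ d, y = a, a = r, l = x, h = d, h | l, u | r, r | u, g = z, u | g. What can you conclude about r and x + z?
r | x + z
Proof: d ≤ y and y ≤ d, hence d = y. y = a, so d = a. a = r, so d = r. h = d and h | l, thus d | l. Since l = x, d | x. Since d = r, r | x. From u | r and r | u, u = r. Since g = z and u | g, u | z. u = r, so r | z. Since r | x, r | x + z.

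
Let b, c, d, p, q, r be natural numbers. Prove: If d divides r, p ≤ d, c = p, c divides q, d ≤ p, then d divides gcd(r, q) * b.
Since p ≤ d and d ≤ p, p = d. Since c = p, c = d. Since c divides q, d divides q. From d divides r, d divides gcd(r, q). Then d divides gcd(r, q) * b.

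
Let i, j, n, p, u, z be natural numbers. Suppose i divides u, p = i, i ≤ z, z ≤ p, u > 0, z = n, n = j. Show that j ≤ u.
Because z = n and n = j, z = j. From p = i and z ≤ p, z ≤ i. i ≤ z, so i = z. From i divides u and u > 0, i ≤ u. i = z, so z ≤ u. Since z = j, j ≤ u.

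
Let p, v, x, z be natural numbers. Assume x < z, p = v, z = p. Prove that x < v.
z = p and p = v, thus z = v. Since x < z, x < v.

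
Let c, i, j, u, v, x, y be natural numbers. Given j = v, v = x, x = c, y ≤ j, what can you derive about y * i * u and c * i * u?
y * i * u ≤ c * i * u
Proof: Since j = v and v = x, j = x. x = c, so j = c. From y ≤ j, y ≤ c. By multiplying by a non-negative, y * i ≤ c * i. By multiplying by a non-negative, y * i * u ≤ c * i * u.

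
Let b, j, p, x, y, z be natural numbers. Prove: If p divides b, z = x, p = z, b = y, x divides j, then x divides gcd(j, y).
p = z and z = x, therefore p = x. From b = y and p divides b, p divides y. p = x, so x divides y. x divides j, so x divides gcd(j, y).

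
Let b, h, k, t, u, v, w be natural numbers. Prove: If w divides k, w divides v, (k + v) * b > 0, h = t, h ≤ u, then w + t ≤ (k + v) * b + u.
Since w divides k and w divides v, w divides k + v. Then w divides (k + v) * b. Since (k + v) * b > 0, w ≤ (k + v) * b. Since h = t and h ≤ u, t ≤ u. w ≤ (k + v) * b, so w + t ≤ (k + v) * b + u.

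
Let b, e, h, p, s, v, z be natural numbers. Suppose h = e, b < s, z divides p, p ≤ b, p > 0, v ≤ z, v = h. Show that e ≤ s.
Since v = h and v ≤ z, h ≤ z. z divides p and p > 0, hence z ≤ p. Since p ≤ b and b < s, p < s. Since z ≤ p, z < s. Since h ≤ z, h < s. Since h = e, e < s. Then e ≤ s.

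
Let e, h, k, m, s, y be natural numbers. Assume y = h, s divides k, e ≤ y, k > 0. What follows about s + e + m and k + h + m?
s + e + m ≤ k + h + m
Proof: s divides k and k > 0, hence s ≤ k. y = h and e ≤ y, thus e ≤ h. s ≤ k, so s + e ≤ k + h. Then s + e + m ≤ k + h + m.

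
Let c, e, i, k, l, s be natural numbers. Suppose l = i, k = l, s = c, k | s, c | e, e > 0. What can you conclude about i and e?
i ≤ e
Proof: From s = c and k | s, k | c. From k = l, l | c. From c | e, l | e. l = i, so i | e. Since e > 0, i ≤ e.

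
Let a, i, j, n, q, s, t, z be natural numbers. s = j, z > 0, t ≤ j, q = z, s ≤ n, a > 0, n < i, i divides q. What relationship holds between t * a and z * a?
t * a < z * a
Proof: s = j and s ≤ n, so j ≤ n. n < i, so j < i. Since t ≤ j, t < i. q = z and i divides q, therefore i divides z. Since z > 0, i ≤ z. Since t < i, t < z. Since a > 0, by multiplying by a positive, t * a < z * a.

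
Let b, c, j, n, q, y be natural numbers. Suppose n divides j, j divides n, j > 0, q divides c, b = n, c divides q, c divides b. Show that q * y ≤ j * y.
Since c divides q and q divides c, c = q. n divides j and j divides n, so n = j. b = n, so b = j. c divides b, so c divides j. j > 0, so c ≤ j. c = q, so q ≤ j. By multiplying by a non-negative, q * y ≤ j * y.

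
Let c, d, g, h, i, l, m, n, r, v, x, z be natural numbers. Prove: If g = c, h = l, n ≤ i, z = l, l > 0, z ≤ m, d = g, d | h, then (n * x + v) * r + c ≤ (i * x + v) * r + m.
n ≤ i, thus n * x ≤ i * x. Then n * x + v ≤ i * x + v. Then (n * x + v) * r ≤ (i * x + v) * r. d = g and d | h, thus g | h. h = l, so g | l. g = c, so c | l. l > 0, so c ≤ l. z = l and z ≤ m, therefore l ≤ m. Since c ≤ l, c ≤ m. Since (n * x + v) * r ≤ (i * x + v) * r, (n * x + v) * r + c ≤ (i * x + v) * r + m.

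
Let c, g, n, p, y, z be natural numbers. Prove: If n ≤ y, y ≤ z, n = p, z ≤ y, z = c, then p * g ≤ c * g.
y ≤ z and z ≤ y, so y = z. z = c, so y = c. n ≤ y, so n ≤ c. n = p, so p ≤ c. Then p * g ≤ c * g.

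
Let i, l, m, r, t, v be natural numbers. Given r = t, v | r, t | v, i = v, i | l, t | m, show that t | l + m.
r = t and v | r, therefore v | t. Since t | v, v = t. Because i = v and i | l, v | l. v = t, so t | l. From t | m, t | l + m.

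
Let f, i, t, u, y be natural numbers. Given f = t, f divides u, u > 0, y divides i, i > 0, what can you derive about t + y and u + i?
t + y ≤ u + i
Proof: f divides u and u > 0, hence f ≤ u. f = t, so t ≤ u. Since y divides i and i > 0, y ≤ i. Because t ≤ u, t + y ≤ u + i.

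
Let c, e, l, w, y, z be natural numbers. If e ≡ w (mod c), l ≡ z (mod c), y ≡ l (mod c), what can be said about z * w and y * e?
z * w ≡ y * e (mod c)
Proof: y ≡ l (mod c) and l ≡ z (mod c), hence y ≡ z (mod c). Since e ≡ w (mod c), y * e ≡ z * w (mod c). Then z * w ≡ y * e (mod c).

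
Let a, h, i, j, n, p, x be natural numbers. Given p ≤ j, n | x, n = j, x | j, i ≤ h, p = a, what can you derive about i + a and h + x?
i + a ≤ h + x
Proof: Because n = j and n | x, j | x. x | j, so j = x. p = a and p ≤ j, hence a ≤ j. From j = x, a ≤ x. Because i ≤ h, i + a ≤ h + x.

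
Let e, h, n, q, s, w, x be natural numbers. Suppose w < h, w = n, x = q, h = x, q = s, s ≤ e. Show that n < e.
From h = x and x = q, h = q. Since q = s, h = s. w = n and w < h, so n < h. h = s, so n < s. s ≤ e, so n < e.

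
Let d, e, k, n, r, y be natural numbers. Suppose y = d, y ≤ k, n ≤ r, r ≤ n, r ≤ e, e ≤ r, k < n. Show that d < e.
Since y = d and y ≤ k, d ≤ k. n ≤ r and r ≤ n, hence n = r. r ≤ e and e ≤ r, therefore r = e. Since n = r, n = e. k < n, so k < e. d ≤ k, so d < e.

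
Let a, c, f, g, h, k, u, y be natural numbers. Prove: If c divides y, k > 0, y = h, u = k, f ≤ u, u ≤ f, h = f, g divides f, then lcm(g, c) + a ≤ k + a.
Because f ≤ u and u ≤ f, f = u. Since u = k, f = k. y = h and h = f, therefore y = f. c divides y, so c divides f. g divides f, so lcm(g, c) divides f. f = k, so lcm(g, c) divides k. Since k > 0, lcm(g, c) ≤ k. Then lcm(g, c) + a ≤ k + a.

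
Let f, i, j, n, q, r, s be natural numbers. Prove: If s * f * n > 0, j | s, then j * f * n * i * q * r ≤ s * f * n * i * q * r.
j | s, therefore j * f | s * f. Then j * f * n | s * f * n. Since s * f * n > 0, j * f * n ≤ s * f * n. Then j * f * n * i ≤ s * f * n * i. Then j * f * n * i * q ≤ s * f * n * i * q. Then j * f * n * i * q * r ≤ s * f * n * i * q * r.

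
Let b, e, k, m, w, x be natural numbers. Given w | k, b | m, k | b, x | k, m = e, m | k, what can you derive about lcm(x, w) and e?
lcm(x, w) | e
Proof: Since k | b and b | m, k | m. Since m | k, k = m. From x | k and w | k, lcm(x, w) | k. Since k = m, lcm(x, w) | m. Since m = e, lcm(x, w) | e.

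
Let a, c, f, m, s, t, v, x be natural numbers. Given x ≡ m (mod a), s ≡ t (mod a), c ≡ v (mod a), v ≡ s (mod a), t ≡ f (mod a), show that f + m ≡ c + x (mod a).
c ≡ v (mod a) and v ≡ s (mod a), so c ≡ s (mod a). s ≡ t (mod a), so c ≡ t (mod a). Since t ≡ f (mod a), c ≡ f (mod a). Since x ≡ m (mod a), c + x ≡ f + m (mod a). Then f + m ≡ c + x (mod a).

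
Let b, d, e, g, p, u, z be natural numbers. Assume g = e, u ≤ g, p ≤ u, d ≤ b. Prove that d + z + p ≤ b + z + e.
Because d ≤ b, d + z ≤ b + z. g = e and u ≤ g, so u ≤ e. Because p ≤ u, p ≤ e. d + z ≤ b + z, so d + z + p ≤ b + z + e.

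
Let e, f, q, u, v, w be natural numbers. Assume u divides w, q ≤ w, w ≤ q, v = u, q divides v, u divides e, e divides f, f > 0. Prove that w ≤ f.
From q ≤ w and w ≤ q, q = w. v = u and q divides v, hence q divides u. q = w, so w divides u. Since u divides w, u = w. u divides e and e divides f, hence u divides f. Since u = w, w divides f. f > 0, so w ≤ f.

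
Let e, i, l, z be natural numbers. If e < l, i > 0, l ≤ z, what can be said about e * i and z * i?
e * i < z * i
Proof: From e < l and l ≤ z, e < z. i > 0, so e * i < z * i.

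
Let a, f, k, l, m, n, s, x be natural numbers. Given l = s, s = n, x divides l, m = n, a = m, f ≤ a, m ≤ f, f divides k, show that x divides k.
Because l = s and s = n, l = n. Since x divides l, x divides n. a = m and f ≤ a, therefore f ≤ m. m ≤ f, so f = m. f divides k, so m divides k. m = n, so n divides k. Since x divides n, x divides k.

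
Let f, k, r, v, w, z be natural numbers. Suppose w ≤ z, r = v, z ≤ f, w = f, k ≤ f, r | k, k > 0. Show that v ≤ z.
Since r | k and k > 0, r ≤ k. r = v, so v ≤ k. w = f and w ≤ z, hence f ≤ z. z ≤ f, so f = z. Since k ≤ f, k ≤ z. Since v ≤ k, v ≤ z.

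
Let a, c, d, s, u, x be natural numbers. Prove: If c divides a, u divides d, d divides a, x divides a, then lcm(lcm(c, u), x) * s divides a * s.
u divides d and d divides a, thus u divides a. c divides a, so lcm(c, u) divides a. x divides a, so lcm(lcm(c, u), x) divides a. Then lcm(lcm(c, u), x) * s divides a * s.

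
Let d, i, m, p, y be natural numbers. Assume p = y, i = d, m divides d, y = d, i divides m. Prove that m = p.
Since p = y and y = d, p = d. i = d and i divides m, so d divides m. Since m divides d, d = m. p = d, so p = m. Then m = p.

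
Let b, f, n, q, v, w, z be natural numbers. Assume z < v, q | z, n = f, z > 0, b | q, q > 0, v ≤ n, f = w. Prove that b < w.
n = f and f = w, therefore n = w. Since b | q and q > 0, b ≤ q. Because q | z and z > 0, q ≤ z. Since z < v, q < v. v ≤ n, so q < n. b ≤ q, so b < n. Since n = w, b < w.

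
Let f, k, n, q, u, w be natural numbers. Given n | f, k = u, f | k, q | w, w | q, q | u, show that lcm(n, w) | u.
k = u and f | k, so f | u. Since n | f, n | u. q | w and w | q, therefore q = w. From q | u, w | u. n | u, so lcm(n, w) | u.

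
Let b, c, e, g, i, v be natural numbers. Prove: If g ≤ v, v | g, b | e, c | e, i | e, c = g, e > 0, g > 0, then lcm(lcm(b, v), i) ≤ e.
v | g and g > 0, hence v ≤ g. g ≤ v, so g = v. From c = g, c = v. Since c | e, v | e. Because b | e, lcm(b, v) | e. Since i | e, lcm(lcm(b, v), i) | e. e > 0, so lcm(lcm(b, v), i) ≤ e.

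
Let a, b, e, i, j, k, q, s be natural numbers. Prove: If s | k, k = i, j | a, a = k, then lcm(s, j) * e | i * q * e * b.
a = k and j | a, so j | k. Because s | k, lcm(s, j) | k. Because k = i, lcm(s, j) | i. Then lcm(s, j) | i * q. Then lcm(s, j) * e | i * q * e. Then lcm(s, j) * e | i * q * e * b.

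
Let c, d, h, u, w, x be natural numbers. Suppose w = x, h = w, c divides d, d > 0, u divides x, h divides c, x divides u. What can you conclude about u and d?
u ≤ d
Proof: Since x divides u and u divides x, x = u. From w = x, w = u. Since h divides c and c divides d, h divides d. h = w, so w divides d. Since d > 0, w ≤ d. Since w = u, u ≤ d.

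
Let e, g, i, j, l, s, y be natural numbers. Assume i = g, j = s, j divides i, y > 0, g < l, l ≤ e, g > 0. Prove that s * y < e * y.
i = g and j divides i, therefore j divides g. j = s, so s divides g. g > 0, so s ≤ g. g < l and l ≤ e, therefore g < e. s ≤ g, so s < e. From y > 0, by multiplying by a positive, s * y < e * y.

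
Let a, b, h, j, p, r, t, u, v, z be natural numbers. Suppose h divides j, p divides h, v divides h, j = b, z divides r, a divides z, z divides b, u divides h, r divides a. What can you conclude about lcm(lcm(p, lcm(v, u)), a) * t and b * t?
lcm(lcm(p, lcm(v, u)), a) * t divides b * t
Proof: From v divides h and u divides h, lcm(v, u) divides h. p divides h, so lcm(p, lcm(v, u)) divides h. h divides j, so lcm(p, lcm(v, u)) divides j. j = b, so lcm(p, lcm(v, u)) divides b. z divides r and r divides a, therefore z divides a. a divides z, so z = a. z divides b, so a divides b. lcm(p, lcm(v, u)) divides b, so lcm(lcm(p, lcm(v, u)), a) divides b. Then lcm(lcm(p, lcm(v, u)), a) * t divides b * t.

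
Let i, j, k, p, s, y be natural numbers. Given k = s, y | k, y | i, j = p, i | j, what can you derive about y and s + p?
y | s + p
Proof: k = s and y | k, thus y | s. j = p and i | j, hence i | p. Since y | i, y | p. Since y | s, y | s + p.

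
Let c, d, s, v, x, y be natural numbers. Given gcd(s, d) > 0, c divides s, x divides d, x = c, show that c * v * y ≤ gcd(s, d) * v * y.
Since x = c and x divides d, c divides d. c divides s, so c divides gcd(s, d). Because gcd(s, d) > 0, c ≤ gcd(s, d). By multiplying by a non-negative, c * v ≤ gcd(s, d) * v. By multiplying by a non-negative, c * v * y ≤ gcd(s, d) * v * y.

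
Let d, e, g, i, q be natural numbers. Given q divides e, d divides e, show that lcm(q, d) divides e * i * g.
q divides e and d divides e, hence lcm(q, d) divides e. Then lcm(q, d) divides e * i. Then lcm(q, d) divides e * i * g.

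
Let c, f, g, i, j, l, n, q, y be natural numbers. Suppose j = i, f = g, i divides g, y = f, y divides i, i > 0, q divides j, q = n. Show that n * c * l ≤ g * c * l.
Because y = f and y divides i, f divides i. f = g, so g divides i. Since i divides g, i = g. q = n and q divides j, thus n divides j. j = i, so n divides i. Since i > 0, n ≤ i. i = g, so n ≤ g. By multiplying by a non-negative, n * c ≤ g * c. By multiplying by a non-negative, n * c * l ≤ g * c * l.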